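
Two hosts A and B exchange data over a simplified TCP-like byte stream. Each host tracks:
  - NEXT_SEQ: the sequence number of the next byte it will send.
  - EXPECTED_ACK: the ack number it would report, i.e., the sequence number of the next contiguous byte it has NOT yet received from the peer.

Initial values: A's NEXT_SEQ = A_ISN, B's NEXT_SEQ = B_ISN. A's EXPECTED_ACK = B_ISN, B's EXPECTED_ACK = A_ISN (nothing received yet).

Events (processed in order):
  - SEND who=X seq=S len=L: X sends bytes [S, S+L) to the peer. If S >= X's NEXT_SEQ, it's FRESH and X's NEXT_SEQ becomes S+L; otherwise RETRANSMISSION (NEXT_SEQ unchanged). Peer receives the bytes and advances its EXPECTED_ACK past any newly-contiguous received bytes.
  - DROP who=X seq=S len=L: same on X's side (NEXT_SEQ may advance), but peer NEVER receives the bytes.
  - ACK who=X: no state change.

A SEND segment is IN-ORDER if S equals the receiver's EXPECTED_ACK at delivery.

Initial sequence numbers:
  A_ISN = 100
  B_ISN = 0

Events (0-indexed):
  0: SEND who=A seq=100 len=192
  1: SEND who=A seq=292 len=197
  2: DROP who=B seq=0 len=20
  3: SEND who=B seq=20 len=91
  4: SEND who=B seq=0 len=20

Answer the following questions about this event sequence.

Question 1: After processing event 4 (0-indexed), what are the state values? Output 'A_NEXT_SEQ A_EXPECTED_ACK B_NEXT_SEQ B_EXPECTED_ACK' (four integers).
After event 0: A_seq=292 A_ack=0 B_seq=0 B_ack=292
After event 1: A_seq=489 A_ack=0 B_seq=0 B_ack=489
After event 2: A_seq=489 A_ack=0 B_seq=20 B_ack=489
After event 3: A_seq=489 A_ack=0 B_seq=111 B_ack=489
After event 4: A_seq=489 A_ack=111 B_seq=111 B_ack=489

489 111 111 489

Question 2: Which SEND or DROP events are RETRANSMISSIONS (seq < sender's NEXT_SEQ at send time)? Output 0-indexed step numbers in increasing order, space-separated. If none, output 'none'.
Answer: 4

Derivation:
Step 0: SEND seq=100 -> fresh
Step 1: SEND seq=292 -> fresh
Step 2: DROP seq=0 -> fresh
Step 3: SEND seq=20 -> fresh
Step 4: SEND seq=0 -> retransmit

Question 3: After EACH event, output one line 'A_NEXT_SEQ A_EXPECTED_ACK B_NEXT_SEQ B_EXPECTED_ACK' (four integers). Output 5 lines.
292 0 0 292
489 0 0 489
489 0 20 489
489 0 111 489
489 111 111 489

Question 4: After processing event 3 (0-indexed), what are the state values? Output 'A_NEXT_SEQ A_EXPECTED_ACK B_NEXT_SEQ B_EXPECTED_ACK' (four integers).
After event 0: A_seq=292 A_ack=0 B_seq=0 B_ack=292
After event 1: A_seq=489 A_ack=0 B_seq=0 B_ack=489
After event 2: A_seq=489 A_ack=0 B_seq=20 B_ack=489
After event 3: A_seq=489 A_ack=0 B_seq=111 B_ack=489

489 0 111 489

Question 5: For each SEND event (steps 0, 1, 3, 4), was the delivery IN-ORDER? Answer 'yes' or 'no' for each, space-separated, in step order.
Answer: yes yes no yes

Derivation:
Step 0: SEND seq=100 -> in-order
Step 1: SEND seq=292 -> in-order
Step 3: SEND seq=20 -> out-of-order
Step 4: SEND seq=0 -> in-order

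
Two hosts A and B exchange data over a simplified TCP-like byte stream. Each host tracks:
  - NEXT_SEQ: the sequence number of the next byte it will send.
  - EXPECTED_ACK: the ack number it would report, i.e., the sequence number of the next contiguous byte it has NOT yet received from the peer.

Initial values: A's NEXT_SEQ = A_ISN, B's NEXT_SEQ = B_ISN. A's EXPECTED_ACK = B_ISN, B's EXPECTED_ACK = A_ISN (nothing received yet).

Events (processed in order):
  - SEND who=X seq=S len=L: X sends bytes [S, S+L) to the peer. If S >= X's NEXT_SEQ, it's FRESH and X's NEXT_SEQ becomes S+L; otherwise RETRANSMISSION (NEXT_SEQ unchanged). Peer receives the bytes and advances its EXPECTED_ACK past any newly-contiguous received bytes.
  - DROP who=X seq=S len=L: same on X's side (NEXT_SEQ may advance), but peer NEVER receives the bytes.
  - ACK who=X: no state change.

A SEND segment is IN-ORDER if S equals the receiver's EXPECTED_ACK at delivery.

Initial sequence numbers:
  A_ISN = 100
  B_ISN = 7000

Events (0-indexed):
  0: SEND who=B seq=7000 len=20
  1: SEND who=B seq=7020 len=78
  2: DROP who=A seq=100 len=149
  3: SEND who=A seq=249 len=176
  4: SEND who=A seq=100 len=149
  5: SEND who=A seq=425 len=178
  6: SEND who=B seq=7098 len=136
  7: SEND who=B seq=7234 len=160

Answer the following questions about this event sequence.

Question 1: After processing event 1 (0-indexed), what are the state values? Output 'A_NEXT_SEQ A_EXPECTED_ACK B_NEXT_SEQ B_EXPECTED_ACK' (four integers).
After event 0: A_seq=100 A_ack=7020 B_seq=7020 B_ack=100
After event 1: A_seq=100 A_ack=7098 B_seq=7098 B_ack=100

100 7098 7098 100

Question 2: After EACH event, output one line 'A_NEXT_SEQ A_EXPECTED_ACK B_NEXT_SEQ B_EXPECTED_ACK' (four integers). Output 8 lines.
100 7020 7020 100
100 7098 7098 100
249 7098 7098 100
425 7098 7098 100
425 7098 7098 425
603 7098 7098 603
603 7234 7234 603
603 7394 7394 603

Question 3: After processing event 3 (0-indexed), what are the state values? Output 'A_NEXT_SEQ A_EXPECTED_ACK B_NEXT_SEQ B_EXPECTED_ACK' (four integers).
After event 0: A_seq=100 A_ack=7020 B_seq=7020 B_ack=100
After event 1: A_seq=100 A_ack=7098 B_seq=7098 B_ack=100
After event 2: A_seq=249 A_ack=7098 B_seq=7098 B_ack=100
After event 3: A_seq=425 A_ack=7098 B_seq=7098 B_ack=100

425 7098 7098 100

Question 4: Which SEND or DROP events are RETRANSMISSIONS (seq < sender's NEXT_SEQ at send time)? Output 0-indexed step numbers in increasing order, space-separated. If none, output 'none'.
Step 0: SEND seq=7000 -> fresh
Step 1: SEND seq=7020 -> fresh
Step 2: DROP seq=100 -> fresh
Step 3: SEND seq=249 -> fresh
Step 4: SEND seq=100 -> retransmit
Step 5: SEND seq=425 -> fresh
Step 6: SEND seq=7098 -> fresh
Step 7: SEND seq=7234 -> fresh

Answer: 4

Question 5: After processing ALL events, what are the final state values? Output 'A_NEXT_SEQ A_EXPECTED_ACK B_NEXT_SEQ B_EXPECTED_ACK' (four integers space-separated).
Answer: 603 7394 7394 603

Derivation:
After event 0: A_seq=100 A_ack=7020 B_seq=7020 B_ack=100
After event 1: A_seq=100 A_ack=7098 B_seq=7098 B_ack=100
After event 2: A_seq=249 A_ack=7098 B_seq=7098 B_ack=100
After event 3: A_seq=425 A_ack=7098 B_seq=7098 B_ack=100
After event 4: A_seq=425 A_ack=7098 B_seq=7098 B_ack=425
After event 5: A_seq=603 A_ack=7098 B_seq=7098 B_ack=603
After event 6: A_seq=603 A_ack=7234 B_seq=7234 B_ack=603
After event 7: A_seq=603 A_ack=7394 B_seq=7394 B_ack=603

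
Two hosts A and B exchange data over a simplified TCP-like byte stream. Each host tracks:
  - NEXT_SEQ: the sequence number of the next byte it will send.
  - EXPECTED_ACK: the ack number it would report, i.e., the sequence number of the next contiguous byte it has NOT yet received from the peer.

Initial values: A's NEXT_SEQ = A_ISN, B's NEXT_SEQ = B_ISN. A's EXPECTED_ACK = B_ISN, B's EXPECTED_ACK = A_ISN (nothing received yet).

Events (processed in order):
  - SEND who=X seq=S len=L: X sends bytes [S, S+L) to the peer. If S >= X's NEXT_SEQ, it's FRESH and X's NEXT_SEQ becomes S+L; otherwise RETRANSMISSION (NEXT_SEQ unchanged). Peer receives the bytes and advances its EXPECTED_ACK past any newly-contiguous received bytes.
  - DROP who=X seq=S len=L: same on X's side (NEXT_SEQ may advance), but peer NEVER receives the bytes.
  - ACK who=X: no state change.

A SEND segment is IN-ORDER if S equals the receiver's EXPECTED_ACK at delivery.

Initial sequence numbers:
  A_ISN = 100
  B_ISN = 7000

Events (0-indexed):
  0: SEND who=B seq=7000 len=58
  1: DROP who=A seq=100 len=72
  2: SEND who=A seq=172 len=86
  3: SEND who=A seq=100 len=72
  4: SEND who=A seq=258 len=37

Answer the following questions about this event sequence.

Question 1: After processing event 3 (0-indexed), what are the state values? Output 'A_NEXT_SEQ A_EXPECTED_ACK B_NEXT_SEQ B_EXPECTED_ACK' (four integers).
After event 0: A_seq=100 A_ack=7058 B_seq=7058 B_ack=100
After event 1: A_seq=172 A_ack=7058 B_seq=7058 B_ack=100
After event 2: A_seq=258 A_ack=7058 B_seq=7058 B_ack=100
After event 3: A_seq=258 A_ack=7058 B_seq=7058 B_ack=258

258 7058 7058 258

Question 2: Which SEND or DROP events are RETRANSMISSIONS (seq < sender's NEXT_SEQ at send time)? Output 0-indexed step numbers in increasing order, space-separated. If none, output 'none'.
Step 0: SEND seq=7000 -> fresh
Step 1: DROP seq=100 -> fresh
Step 2: SEND seq=172 -> fresh
Step 3: SEND seq=100 -> retransmit
Step 4: SEND seq=258 -> fresh

Answer: 3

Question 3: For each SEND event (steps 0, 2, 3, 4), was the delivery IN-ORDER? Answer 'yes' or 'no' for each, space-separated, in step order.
Step 0: SEND seq=7000 -> in-order
Step 2: SEND seq=172 -> out-of-order
Step 3: SEND seq=100 -> in-order
Step 4: SEND seq=258 -> in-order

Answer: yes no yes yes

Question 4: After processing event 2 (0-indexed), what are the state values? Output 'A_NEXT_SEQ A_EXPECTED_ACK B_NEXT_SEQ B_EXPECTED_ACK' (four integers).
After event 0: A_seq=100 A_ack=7058 B_seq=7058 B_ack=100
After event 1: A_seq=172 A_ack=7058 B_seq=7058 B_ack=100
After event 2: A_seq=258 A_ack=7058 B_seq=7058 B_ack=100

258 7058 7058 100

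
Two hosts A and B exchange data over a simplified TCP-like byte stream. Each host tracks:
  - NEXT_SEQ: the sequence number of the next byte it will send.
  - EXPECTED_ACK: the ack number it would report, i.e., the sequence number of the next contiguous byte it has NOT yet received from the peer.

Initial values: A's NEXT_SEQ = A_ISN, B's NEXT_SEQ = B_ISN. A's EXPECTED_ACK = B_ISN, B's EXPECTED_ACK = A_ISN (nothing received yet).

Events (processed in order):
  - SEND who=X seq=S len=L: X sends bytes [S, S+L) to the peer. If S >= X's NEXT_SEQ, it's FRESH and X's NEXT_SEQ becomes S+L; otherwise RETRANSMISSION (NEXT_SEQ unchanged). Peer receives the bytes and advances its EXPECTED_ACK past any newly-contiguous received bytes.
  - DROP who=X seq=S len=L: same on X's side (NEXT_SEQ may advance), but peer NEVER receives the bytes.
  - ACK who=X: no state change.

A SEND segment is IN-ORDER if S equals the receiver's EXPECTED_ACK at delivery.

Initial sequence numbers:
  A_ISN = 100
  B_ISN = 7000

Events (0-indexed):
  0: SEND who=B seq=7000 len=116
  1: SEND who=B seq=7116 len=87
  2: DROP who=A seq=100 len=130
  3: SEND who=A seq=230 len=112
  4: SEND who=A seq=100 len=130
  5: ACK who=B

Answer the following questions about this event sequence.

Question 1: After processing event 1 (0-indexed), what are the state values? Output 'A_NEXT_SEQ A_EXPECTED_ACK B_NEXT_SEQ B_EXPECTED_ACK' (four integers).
After event 0: A_seq=100 A_ack=7116 B_seq=7116 B_ack=100
After event 1: A_seq=100 A_ack=7203 B_seq=7203 B_ack=100

100 7203 7203 100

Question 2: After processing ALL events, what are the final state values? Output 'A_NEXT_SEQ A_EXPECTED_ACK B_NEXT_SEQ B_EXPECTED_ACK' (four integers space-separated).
Answer: 342 7203 7203 342

Derivation:
After event 0: A_seq=100 A_ack=7116 B_seq=7116 B_ack=100
After event 1: A_seq=100 A_ack=7203 B_seq=7203 B_ack=100
After event 2: A_seq=230 A_ack=7203 B_seq=7203 B_ack=100
After event 3: A_seq=342 A_ack=7203 B_seq=7203 B_ack=100
After event 4: A_seq=342 A_ack=7203 B_seq=7203 B_ack=342
After event 5: A_seq=342 A_ack=7203 B_seq=7203 B_ack=342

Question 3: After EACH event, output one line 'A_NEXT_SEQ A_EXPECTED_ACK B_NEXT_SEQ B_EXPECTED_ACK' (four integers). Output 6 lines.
100 7116 7116 100
100 7203 7203 100
230 7203 7203 100
342 7203 7203 100
342 7203 7203 342
342 7203 7203 342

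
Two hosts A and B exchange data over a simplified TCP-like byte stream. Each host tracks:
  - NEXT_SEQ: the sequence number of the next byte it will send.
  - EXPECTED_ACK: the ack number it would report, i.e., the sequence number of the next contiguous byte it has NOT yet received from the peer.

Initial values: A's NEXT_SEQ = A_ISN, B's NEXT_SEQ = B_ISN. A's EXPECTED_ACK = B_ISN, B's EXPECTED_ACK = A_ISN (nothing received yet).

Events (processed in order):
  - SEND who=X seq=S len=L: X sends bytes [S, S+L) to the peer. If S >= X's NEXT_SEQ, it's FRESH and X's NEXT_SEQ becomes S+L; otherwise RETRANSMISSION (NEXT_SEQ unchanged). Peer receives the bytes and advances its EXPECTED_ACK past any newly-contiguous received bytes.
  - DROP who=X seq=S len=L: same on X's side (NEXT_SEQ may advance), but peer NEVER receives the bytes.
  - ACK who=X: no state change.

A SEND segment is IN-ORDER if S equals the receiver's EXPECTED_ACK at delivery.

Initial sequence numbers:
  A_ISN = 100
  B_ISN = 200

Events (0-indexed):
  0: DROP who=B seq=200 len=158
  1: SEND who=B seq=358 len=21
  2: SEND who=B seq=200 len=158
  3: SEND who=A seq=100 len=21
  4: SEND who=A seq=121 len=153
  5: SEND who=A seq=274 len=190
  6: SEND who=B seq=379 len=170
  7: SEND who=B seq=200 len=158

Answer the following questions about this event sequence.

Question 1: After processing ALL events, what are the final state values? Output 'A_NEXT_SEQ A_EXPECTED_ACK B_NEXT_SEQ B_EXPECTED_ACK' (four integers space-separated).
Answer: 464 549 549 464

Derivation:
After event 0: A_seq=100 A_ack=200 B_seq=358 B_ack=100
After event 1: A_seq=100 A_ack=200 B_seq=379 B_ack=100
After event 2: A_seq=100 A_ack=379 B_seq=379 B_ack=100
After event 3: A_seq=121 A_ack=379 B_seq=379 B_ack=121
After event 4: A_seq=274 A_ack=379 B_seq=379 B_ack=274
After event 5: A_seq=464 A_ack=379 B_seq=379 B_ack=464
After event 6: A_seq=464 A_ack=549 B_seq=549 B_ack=464
After event 7: A_seq=464 A_ack=549 B_seq=549 B_ack=464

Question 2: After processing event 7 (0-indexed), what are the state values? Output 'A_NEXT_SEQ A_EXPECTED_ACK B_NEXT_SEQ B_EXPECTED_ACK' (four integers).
After event 0: A_seq=100 A_ack=200 B_seq=358 B_ack=100
After event 1: A_seq=100 A_ack=200 B_seq=379 B_ack=100
After event 2: A_seq=100 A_ack=379 B_seq=379 B_ack=100
After event 3: A_seq=121 A_ack=379 B_seq=379 B_ack=121
After event 4: A_seq=274 A_ack=379 B_seq=379 B_ack=274
After event 5: A_seq=464 A_ack=379 B_seq=379 B_ack=464
After event 6: A_seq=464 A_ack=549 B_seq=549 B_ack=464
After event 7: A_seq=464 A_ack=549 B_seq=549 B_ack=464

464 549 549 464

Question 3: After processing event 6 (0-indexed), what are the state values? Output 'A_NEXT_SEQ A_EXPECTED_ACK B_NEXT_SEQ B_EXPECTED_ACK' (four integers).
After event 0: A_seq=100 A_ack=200 B_seq=358 B_ack=100
After event 1: A_seq=100 A_ack=200 B_seq=379 B_ack=100
After event 2: A_seq=100 A_ack=379 B_seq=379 B_ack=100
After event 3: A_seq=121 A_ack=379 B_seq=379 B_ack=121
After event 4: A_seq=274 A_ack=379 B_seq=379 B_ack=274
After event 5: A_seq=464 A_ack=379 B_seq=379 B_ack=464
After event 6: A_seq=464 A_ack=549 B_seq=549 B_ack=464

464 549 549 464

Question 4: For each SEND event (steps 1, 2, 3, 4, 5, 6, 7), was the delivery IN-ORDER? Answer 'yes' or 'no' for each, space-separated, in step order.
Step 1: SEND seq=358 -> out-of-order
Step 2: SEND seq=200 -> in-order
Step 3: SEND seq=100 -> in-order
Step 4: SEND seq=121 -> in-order
Step 5: SEND seq=274 -> in-order
Step 6: SEND seq=379 -> in-order
Step 7: SEND seq=200 -> out-of-order

Answer: no yes yes yes yes yes no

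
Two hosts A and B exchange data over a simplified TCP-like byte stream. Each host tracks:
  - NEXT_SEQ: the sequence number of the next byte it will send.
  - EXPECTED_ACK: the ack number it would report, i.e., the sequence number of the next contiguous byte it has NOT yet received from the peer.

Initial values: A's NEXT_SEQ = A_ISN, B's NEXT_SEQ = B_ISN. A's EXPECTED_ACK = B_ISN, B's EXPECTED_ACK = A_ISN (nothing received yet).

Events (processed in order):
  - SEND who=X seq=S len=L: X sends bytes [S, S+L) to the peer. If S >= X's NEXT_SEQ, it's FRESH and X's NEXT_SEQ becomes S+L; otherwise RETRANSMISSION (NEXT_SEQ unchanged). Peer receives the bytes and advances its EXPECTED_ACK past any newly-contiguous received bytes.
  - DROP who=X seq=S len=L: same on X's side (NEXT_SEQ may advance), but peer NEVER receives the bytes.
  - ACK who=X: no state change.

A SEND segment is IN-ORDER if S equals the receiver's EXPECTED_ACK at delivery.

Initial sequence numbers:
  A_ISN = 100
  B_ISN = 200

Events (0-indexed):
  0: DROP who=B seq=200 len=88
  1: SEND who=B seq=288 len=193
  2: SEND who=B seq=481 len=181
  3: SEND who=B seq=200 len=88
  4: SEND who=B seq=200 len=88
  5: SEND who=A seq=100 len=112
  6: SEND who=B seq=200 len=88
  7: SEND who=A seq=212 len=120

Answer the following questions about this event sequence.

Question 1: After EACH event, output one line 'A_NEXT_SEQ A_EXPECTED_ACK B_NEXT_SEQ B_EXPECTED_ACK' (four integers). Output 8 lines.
100 200 288 100
100 200 481 100
100 200 662 100
100 662 662 100
100 662 662 100
212 662 662 212
212 662 662 212
332 662 662 332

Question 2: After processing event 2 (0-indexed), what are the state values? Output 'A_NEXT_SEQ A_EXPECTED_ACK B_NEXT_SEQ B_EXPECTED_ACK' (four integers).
After event 0: A_seq=100 A_ack=200 B_seq=288 B_ack=100
After event 1: A_seq=100 A_ack=200 B_seq=481 B_ack=100
After event 2: A_seq=100 A_ack=200 B_seq=662 B_ack=100

100 200 662 100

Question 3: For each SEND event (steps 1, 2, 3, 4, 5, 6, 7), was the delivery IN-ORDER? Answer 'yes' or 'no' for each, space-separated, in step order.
Answer: no no yes no yes no yes

Derivation:
Step 1: SEND seq=288 -> out-of-order
Step 2: SEND seq=481 -> out-of-order
Step 3: SEND seq=200 -> in-order
Step 4: SEND seq=200 -> out-of-order
Step 5: SEND seq=100 -> in-order
Step 6: SEND seq=200 -> out-of-order
Step 7: SEND seq=212 -> in-order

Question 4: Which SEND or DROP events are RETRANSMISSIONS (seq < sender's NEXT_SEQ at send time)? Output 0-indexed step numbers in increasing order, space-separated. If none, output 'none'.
Answer: 3 4 6

Derivation:
Step 0: DROP seq=200 -> fresh
Step 1: SEND seq=288 -> fresh
Step 2: SEND seq=481 -> fresh
Step 3: SEND seq=200 -> retransmit
Step 4: SEND seq=200 -> retransmit
Step 5: SEND seq=100 -> fresh
Step 6: SEND seq=200 -> retransmit
Step 7: SEND seq=212 -> fresh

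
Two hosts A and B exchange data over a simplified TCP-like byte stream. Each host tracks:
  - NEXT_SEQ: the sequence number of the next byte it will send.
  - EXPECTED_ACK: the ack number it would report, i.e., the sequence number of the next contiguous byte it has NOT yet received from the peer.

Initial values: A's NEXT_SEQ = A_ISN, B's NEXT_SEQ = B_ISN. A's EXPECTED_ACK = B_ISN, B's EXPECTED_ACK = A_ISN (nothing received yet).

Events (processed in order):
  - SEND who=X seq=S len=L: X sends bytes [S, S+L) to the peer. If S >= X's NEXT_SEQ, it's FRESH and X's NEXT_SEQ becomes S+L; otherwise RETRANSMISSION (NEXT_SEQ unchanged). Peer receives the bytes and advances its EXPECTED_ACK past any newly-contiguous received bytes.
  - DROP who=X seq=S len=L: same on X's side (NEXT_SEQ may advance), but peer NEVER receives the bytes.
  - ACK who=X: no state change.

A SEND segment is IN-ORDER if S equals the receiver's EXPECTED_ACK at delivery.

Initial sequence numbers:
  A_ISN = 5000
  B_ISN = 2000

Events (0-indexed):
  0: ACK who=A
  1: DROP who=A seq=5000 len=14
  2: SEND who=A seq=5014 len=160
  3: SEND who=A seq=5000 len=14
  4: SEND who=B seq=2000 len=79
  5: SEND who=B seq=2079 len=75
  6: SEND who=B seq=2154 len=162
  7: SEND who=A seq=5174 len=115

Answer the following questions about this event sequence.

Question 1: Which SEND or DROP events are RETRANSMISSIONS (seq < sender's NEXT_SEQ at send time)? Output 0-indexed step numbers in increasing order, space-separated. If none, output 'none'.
Answer: 3

Derivation:
Step 1: DROP seq=5000 -> fresh
Step 2: SEND seq=5014 -> fresh
Step 3: SEND seq=5000 -> retransmit
Step 4: SEND seq=2000 -> fresh
Step 5: SEND seq=2079 -> fresh
Step 6: SEND seq=2154 -> fresh
Step 7: SEND seq=5174 -> fresh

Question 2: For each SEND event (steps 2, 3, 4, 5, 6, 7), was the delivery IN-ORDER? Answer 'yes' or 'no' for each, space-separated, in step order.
Step 2: SEND seq=5014 -> out-of-order
Step 3: SEND seq=5000 -> in-order
Step 4: SEND seq=2000 -> in-order
Step 5: SEND seq=2079 -> in-order
Step 6: SEND seq=2154 -> in-order
Step 7: SEND seq=5174 -> in-order

Answer: no yes yes yes yes yes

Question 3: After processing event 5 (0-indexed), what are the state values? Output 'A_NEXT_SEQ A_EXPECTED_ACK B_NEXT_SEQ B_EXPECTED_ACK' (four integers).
After event 0: A_seq=5000 A_ack=2000 B_seq=2000 B_ack=5000
After event 1: A_seq=5014 A_ack=2000 B_seq=2000 B_ack=5000
After event 2: A_seq=5174 A_ack=2000 B_seq=2000 B_ack=5000
After event 3: A_seq=5174 A_ack=2000 B_seq=2000 B_ack=5174
After event 4: A_seq=5174 A_ack=2079 B_seq=2079 B_ack=5174
After event 5: A_seq=5174 A_ack=2154 B_seq=2154 B_ack=5174

5174 2154 2154 5174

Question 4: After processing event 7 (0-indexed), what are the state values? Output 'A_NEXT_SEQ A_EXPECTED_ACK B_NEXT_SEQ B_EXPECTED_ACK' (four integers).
After event 0: A_seq=5000 A_ack=2000 B_seq=2000 B_ack=5000
After event 1: A_seq=5014 A_ack=2000 B_seq=2000 B_ack=5000
After event 2: A_seq=5174 A_ack=2000 B_seq=2000 B_ack=5000
After event 3: A_seq=5174 A_ack=2000 B_seq=2000 B_ack=5174
After event 4: A_seq=5174 A_ack=2079 B_seq=2079 B_ack=5174
After event 5: A_seq=5174 A_ack=2154 B_seq=2154 B_ack=5174
After event 6: A_seq=5174 A_ack=2316 B_seq=2316 B_ack=5174
After event 7: A_seq=5289 A_ack=2316 B_seq=2316 B_ack=5289

5289 2316 2316 5289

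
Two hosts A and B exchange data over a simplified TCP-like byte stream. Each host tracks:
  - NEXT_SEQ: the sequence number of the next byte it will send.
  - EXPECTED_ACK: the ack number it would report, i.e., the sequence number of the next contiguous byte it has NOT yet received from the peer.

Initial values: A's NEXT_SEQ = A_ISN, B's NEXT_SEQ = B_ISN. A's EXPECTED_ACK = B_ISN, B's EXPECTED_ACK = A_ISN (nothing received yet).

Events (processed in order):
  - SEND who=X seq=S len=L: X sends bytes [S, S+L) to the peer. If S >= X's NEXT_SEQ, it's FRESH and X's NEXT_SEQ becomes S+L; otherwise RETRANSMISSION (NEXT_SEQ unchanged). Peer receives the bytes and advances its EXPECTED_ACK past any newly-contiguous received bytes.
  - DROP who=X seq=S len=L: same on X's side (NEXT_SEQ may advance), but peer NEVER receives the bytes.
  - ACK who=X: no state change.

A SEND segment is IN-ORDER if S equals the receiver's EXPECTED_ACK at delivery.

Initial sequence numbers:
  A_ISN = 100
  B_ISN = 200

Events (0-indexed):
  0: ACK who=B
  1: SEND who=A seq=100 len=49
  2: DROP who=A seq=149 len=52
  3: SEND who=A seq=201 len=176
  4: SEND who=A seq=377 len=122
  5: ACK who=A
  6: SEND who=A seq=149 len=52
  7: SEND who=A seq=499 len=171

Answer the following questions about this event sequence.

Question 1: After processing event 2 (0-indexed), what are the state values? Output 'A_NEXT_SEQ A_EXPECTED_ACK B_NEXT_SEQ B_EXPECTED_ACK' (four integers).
After event 0: A_seq=100 A_ack=200 B_seq=200 B_ack=100
After event 1: A_seq=149 A_ack=200 B_seq=200 B_ack=149
After event 2: A_seq=201 A_ack=200 B_seq=200 B_ack=149

201 200 200 149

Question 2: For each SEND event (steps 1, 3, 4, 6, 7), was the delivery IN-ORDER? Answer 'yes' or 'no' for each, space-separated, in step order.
Answer: yes no no yes yes

Derivation:
Step 1: SEND seq=100 -> in-order
Step 3: SEND seq=201 -> out-of-order
Step 4: SEND seq=377 -> out-of-order
Step 6: SEND seq=149 -> in-order
Step 7: SEND seq=499 -> in-order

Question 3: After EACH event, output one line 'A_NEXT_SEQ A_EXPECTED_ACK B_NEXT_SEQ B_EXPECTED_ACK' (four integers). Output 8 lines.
100 200 200 100
149 200 200 149
201 200 200 149
377 200 200 149
499 200 200 149
499 200 200 149
499 200 200 499
670 200 200 670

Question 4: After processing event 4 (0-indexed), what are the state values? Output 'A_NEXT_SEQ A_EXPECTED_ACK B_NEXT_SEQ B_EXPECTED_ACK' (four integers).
After event 0: A_seq=100 A_ack=200 B_seq=200 B_ack=100
After event 1: A_seq=149 A_ack=200 B_seq=200 B_ack=149
After event 2: A_seq=201 A_ack=200 B_seq=200 B_ack=149
After event 3: A_seq=377 A_ack=200 B_seq=200 B_ack=149
After event 4: A_seq=499 A_ack=200 B_seq=200 B_ack=149

499 200 200 149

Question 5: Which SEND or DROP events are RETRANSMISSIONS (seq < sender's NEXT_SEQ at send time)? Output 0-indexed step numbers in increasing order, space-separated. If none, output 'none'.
Step 1: SEND seq=100 -> fresh
Step 2: DROP seq=149 -> fresh
Step 3: SEND seq=201 -> fresh
Step 4: SEND seq=377 -> fresh
Step 6: SEND seq=149 -> retransmit
Step 7: SEND seq=499 -> fresh

Answer: 6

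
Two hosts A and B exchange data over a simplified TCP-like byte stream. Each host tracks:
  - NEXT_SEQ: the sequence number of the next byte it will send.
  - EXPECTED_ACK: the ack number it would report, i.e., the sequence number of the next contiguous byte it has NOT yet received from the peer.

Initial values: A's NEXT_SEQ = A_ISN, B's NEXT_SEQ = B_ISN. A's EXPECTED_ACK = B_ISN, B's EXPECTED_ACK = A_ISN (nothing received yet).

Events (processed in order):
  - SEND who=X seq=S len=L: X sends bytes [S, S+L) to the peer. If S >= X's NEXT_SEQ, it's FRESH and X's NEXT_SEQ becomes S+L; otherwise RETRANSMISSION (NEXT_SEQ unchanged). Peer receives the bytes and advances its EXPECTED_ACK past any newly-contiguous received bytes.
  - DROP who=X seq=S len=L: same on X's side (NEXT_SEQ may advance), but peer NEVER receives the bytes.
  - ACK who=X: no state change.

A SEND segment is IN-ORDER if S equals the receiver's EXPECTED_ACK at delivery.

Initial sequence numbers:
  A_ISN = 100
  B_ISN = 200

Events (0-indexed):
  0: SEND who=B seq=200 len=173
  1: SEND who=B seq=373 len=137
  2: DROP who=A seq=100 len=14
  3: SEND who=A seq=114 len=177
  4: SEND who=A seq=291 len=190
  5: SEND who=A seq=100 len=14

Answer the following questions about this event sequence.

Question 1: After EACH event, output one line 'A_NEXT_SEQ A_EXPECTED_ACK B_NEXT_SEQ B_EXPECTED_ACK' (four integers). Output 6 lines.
100 373 373 100
100 510 510 100
114 510 510 100
291 510 510 100
481 510 510 100
481 510 510 481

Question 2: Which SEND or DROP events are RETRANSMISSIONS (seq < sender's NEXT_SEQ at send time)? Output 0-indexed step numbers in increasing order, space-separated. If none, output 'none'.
Answer: 5

Derivation:
Step 0: SEND seq=200 -> fresh
Step 1: SEND seq=373 -> fresh
Step 2: DROP seq=100 -> fresh
Step 3: SEND seq=114 -> fresh
Step 4: SEND seq=291 -> fresh
Step 5: SEND seq=100 -> retransmit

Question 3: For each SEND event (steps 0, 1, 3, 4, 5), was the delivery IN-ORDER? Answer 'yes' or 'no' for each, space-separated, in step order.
Answer: yes yes no no yes

Derivation:
Step 0: SEND seq=200 -> in-order
Step 1: SEND seq=373 -> in-order
Step 3: SEND seq=114 -> out-of-order
Step 4: SEND seq=291 -> out-of-order
Step 5: SEND seq=100 -> in-order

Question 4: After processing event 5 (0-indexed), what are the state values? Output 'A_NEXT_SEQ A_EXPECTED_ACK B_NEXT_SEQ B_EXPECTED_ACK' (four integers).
After event 0: A_seq=100 A_ack=373 B_seq=373 B_ack=100
After event 1: A_seq=100 A_ack=510 B_seq=510 B_ack=100
After event 2: A_seq=114 A_ack=510 B_seq=510 B_ack=100
After event 3: A_seq=291 A_ack=510 B_seq=510 B_ack=100
After event 4: A_seq=481 A_ack=510 B_seq=510 B_ack=100
After event 5: A_seq=481 A_ack=510 B_seq=510 B_ack=481

481 510 510 481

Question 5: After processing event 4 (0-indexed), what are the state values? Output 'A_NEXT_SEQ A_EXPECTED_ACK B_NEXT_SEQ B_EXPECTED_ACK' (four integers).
After event 0: A_seq=100 A_ack=373 B_seq=373 B_ack=100
After event 1: A_seq=100 A_ack=510 B_seq=510 B_ack=100
After event 2: A_seq=114 A_ack=510 B_seq=510 B_ack=100
After event 3: A_seq=291 A_ack=510 B_seq=510 B_ack=100
After event 4: A_seq=481 A_ack=510 B_seq=510 B_ack=100

481 510 510 100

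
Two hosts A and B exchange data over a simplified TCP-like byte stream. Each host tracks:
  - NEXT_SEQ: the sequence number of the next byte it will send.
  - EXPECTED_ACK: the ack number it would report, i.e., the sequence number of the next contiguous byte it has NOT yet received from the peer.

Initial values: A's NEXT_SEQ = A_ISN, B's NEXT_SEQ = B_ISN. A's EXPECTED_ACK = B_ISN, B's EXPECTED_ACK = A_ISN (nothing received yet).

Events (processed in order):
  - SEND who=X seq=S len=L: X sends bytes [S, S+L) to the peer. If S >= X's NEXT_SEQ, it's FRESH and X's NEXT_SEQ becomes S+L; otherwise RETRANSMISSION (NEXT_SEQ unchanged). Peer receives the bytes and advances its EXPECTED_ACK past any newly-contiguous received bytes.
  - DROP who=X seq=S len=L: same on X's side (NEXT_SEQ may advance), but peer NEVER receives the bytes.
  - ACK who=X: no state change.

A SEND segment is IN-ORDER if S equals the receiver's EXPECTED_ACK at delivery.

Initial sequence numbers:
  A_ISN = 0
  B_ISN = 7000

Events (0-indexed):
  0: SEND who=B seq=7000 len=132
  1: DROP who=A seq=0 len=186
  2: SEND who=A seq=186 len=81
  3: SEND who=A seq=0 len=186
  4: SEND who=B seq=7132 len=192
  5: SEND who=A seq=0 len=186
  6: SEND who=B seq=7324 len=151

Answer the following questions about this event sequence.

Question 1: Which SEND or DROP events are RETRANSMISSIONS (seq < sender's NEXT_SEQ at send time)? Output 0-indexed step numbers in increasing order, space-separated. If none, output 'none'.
Answer: 3 5

Derivation:
Step 0: SEND seq=7000 -> fresh
Step 1: DROP seq=0 -> fresh
Step 2: SEND seq=186 -> fresh
Step 3: SEND seq=0 -> retransmit
Step 4: SEND seq=7132 -> fresh
Step 5: SEND seq=0 -> retransmit
Step 6: SEND seq=7324 -> fresh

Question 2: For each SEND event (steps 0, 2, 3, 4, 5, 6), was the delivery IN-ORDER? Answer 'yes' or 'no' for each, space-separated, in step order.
Answer: yes no yes yes no yes

Derivation:
Step 0: SEND seq=7000 -> in-order
Step 2: SEND seq=186 -> out-of-order
Step 3: SEND seq=0 -> in-order
Step 4: SEND seq=7132 -> in-order
Step 5: SEND seq=0 -> out-of-order
Step 6: SEND seq=7324 -> in-order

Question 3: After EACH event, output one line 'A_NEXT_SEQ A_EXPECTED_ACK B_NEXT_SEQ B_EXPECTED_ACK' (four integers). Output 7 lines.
0 7132 7132 0
186 7132 7132 0
267 7132 7132 0
267 7132 7132 267
267 7324 7324 267
267 7324 7324 267
267 7475 7475 267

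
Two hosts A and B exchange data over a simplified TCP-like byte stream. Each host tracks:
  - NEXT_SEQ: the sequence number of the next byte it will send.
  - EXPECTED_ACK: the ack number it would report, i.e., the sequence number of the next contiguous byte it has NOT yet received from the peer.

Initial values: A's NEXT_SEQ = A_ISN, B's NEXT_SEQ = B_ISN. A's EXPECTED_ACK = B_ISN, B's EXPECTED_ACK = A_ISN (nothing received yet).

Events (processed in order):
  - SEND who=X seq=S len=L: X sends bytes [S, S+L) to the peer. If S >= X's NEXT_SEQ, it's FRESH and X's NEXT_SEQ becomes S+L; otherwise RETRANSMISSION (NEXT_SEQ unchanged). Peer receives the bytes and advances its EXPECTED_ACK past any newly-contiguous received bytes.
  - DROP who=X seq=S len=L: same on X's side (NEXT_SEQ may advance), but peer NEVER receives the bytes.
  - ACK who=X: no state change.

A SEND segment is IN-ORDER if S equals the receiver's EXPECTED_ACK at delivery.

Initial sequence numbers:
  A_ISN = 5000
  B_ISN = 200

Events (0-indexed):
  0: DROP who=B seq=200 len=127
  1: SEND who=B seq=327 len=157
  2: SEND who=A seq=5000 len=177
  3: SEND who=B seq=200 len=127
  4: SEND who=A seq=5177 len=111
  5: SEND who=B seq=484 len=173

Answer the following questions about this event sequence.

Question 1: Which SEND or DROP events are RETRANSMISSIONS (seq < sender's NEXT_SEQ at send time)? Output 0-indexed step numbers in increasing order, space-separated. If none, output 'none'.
Step 0: DROP seq=200 -> fresh
Step 1: SEND seq=327 -> fresh
Step 2: SEND seq=5000 -> fresh
Step 3: SEND seq=200 -> retransmit
Step 4: SEND seq=5177 -> fresh
Step 5: SEND seq=484 -> fresh

Answer: 3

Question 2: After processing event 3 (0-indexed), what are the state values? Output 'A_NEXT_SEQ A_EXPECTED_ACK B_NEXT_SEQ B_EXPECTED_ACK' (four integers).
After event 0: A_seq=5000 A_ack=200 B_seq=327 B_ack=5000
After event 1: A_seq=5000 A_ack=200 B_seq=484 B_ack=5000
After event 2: A_seq=5177 A_ack=200 B_seq=484 B_ack=5177
After event 3: A_seq=5177 A_ack=484 B_seq=484 B_ack=5177

5177 484 484 5177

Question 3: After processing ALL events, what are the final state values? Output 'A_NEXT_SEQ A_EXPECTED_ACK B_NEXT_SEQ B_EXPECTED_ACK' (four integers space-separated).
Answer: 5288 657 657 5288

Derivation:
After event 0: A_seq=5000 A_ack=200 B_seq=327 B_ack=5000
After event 1: A_seq=5000 A_ack=200 B_seq=484 B_ack=5000
After event 2: A_seq=5177 A_ack=200 B_seq=484 B_ack=5177
After event 3: A_seq=5177 A_ack=484 B_seq=484 B_ack=5177
After event 4: A_seq=5288 A_ack=484 B_seq=484 B_ack=5288
After event 5: A_seq=5288 A_ack=657 B_seq=657 B_ack=5288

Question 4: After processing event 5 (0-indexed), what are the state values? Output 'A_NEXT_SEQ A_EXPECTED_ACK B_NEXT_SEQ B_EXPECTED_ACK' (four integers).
After event 0: A_seq=5000 A_ack=200 B_seq=327 B_ack=5000
After event 1: A_seq=5000 A_ack=200 B_seq=484 B_ack=5000
After event 2: A_seq=5177 A_ack=200 B_seq=484 B_ack=5177
After event 3: A_seq=5177 A_ack=484 B_seq=484 B_ack=5177
After event 4: A_seq=5288 A_ack=484 B_seq=484 B_ack=5288
After event 5: A_seq=5288 A_ack=657 B_seq=657 B_ack=5288

5288 657 657 5288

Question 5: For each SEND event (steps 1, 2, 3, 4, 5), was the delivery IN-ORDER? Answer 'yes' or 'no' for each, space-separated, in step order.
Answer: no yes yes yes yes

Derivation:
Step 1: SEND seq=327 -> out-of-order
Step 2: SEND seq=5000 -> in-order
Step 3: SEND seq=200 -> in-order
Step 4: SEND seq=5177 -> in-order
Step 5: SEND seq=484 -> in-order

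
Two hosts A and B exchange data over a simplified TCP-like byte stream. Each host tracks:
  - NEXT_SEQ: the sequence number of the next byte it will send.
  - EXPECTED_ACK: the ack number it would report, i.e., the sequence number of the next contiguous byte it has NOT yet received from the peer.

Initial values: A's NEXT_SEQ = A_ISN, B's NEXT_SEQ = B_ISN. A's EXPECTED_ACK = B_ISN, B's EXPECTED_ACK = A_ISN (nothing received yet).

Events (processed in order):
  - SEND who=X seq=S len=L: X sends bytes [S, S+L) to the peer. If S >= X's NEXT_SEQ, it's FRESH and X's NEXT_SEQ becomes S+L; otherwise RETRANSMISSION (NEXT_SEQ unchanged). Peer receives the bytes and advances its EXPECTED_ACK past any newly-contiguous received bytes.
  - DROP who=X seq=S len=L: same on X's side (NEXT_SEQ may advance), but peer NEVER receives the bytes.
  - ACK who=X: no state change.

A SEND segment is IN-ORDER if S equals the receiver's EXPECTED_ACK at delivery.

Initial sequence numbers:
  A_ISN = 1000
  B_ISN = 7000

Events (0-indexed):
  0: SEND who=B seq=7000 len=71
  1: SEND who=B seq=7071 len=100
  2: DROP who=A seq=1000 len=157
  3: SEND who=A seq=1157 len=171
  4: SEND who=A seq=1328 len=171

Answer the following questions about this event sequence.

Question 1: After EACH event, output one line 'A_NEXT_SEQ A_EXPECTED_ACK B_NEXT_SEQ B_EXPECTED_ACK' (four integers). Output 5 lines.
1000 7071 7071 1000
1000 7171 7171 1000
1157 7171 7171 1000
1328 7171 7171 1000
1499 7171 7171 1000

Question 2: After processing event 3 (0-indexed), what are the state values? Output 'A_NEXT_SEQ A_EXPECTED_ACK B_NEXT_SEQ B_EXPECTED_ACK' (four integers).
After event 0: A_seq=1000 A_ack=7071 B_seq=7071 B_ack=1000
After event 1: A_seq=1000 A_ack=7171 B_seq=7171 B_ack=1000
After event 2: A_seq=1157 A_ack=7171 B_seq=7171 B_ack=1000
After event 3: A_seq=1328 A_ack=7171 B_seq=7171 B_ack=1000

1328 7171 7171 1000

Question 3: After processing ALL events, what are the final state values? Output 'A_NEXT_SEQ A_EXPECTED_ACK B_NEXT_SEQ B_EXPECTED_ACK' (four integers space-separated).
After event 0: A_seq=1000 A_ack=7071 B_seq=7071 B_ack=1000
After event 1: A_seq=1000 A_ack=7171 B_seq=7171 B_ack=1000
After event 2: A_seq=1157 A_ack=7171 B_seq=7171 B_ack=1000
After event 3: A_seq=1328 A_ack=7171 B_seq=7171 B_ack=1000
After event 4: A_seq=1499 A_ack=7171 B_seq=7171 B_ack=1000

Answer: 1499 7171 7171 1000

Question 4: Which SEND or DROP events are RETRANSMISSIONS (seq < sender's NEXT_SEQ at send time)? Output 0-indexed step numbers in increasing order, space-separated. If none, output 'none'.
Answer: none

Derivation:
Step 0: SEND seq=7000 -> fresh
Step 1: SEND seq=7071 -> fresh
Step 2: DROP seq=1000 -> fresh
Step 3: SEND seq=1157 -> fresh
Step 4: SEND seq=1328 -> fresh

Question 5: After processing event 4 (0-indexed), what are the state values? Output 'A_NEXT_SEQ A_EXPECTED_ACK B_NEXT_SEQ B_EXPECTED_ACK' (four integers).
After event 0: A_seq=1000 A_ack=7071 B_seq=7071 B_ack=1000
After event 1: A_seq=1000 A_ack=7171 B_seq=7171 B_ack=1000
After event 2: A_seq=1157 A_ack=7171 B_seq=7171 B_ack=1000
After event 3: A_seq=1328 A_ack=7171 B_seq=7171 B_ack=1000
After event 4: A_seq=1499 A_ack=7171 B_seq=7171 B_ack=1000

1499 7171 7171 1000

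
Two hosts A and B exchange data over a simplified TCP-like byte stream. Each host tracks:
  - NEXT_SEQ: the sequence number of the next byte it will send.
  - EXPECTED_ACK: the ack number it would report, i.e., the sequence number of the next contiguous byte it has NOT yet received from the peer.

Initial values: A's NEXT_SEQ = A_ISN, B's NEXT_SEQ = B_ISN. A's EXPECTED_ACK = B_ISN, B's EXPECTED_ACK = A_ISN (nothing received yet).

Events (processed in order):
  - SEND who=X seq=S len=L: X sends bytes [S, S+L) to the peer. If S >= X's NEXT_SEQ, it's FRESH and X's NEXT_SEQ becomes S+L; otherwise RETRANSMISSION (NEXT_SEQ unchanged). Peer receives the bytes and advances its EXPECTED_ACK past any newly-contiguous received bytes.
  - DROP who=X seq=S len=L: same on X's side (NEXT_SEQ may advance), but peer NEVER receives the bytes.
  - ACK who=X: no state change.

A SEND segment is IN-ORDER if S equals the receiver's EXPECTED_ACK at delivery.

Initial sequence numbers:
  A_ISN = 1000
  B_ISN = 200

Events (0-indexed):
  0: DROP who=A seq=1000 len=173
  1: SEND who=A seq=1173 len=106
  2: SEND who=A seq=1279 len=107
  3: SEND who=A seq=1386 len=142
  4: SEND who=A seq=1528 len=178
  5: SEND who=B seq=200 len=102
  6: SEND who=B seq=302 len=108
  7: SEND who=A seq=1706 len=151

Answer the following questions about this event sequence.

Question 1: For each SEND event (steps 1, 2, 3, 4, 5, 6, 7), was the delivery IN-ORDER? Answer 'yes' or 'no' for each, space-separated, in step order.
Answer: no no no no yes yes no

Derivation:
Step 1: SEND seq=1173 -> out-of-order
Step 2: SEND seq=1279 -> out-of-order
Step 3: SEND seq=1386 -> out-of-order
Step 4: SEND seq=1528 -> out-of-order
Step 5: SEND seq=200 -> in-order
Step 6: SEND seq=302 -> in-order
Step 7: SEND seq=1706 -> out-of-order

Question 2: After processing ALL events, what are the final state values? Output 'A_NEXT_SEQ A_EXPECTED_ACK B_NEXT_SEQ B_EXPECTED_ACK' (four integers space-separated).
Answer: 1857 410 410 1000

Derivation:
After event 0: A_seq=1173 A_ack=200 B_seq=200 B_ack=1000
After event 1: A_seq=1279 A_ack=200 B_seq=200 B_ack=1000
After event 2: A_seq=1386 A_ack=200 B_seq=200 B_ack=1000
After event 3: A_seq=1528 A_ack=200 B_seq=200 B_ack=1000
After event 4: A_seq=1706 A_ack=200 B_seq=200 B_ack=1000
After event 5: A_seq=1706 A_ack=302 B_seq=302 B_ack=1000
After event 6: A_seq=1706 A_ack=410 B_seq=410 B_ack=1000
After event 7: A_seq=1857 A_ack=410 B_seq=410 B_ack=1000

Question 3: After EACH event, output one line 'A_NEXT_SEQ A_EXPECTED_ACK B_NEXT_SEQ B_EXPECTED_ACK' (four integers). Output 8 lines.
1173 200 200 1000
1279 200 200 1000
1386 200 200 1000
1528 200 200 1000
1706 200 200 1000
1706 302 302 1000
1706 410 410 1000
1857 410 410 1000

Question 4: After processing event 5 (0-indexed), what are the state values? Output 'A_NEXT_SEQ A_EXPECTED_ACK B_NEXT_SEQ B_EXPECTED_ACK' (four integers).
After event 0: A_seq=1173 A_ack=200 B_seq=200 B_ack=1000
After event 1: A_seq=1279 A_ack=200 B_seq=200 B_ack=1000
After event 2: A_seq=1386 A_ack=200 B_seq=200 B_ack=1000
After event 3: A_seq=1528 A_ack=200 B_seq=200 B_ack=1000
After event 4: A_seq=1706 A_ack=200 B_seq=200 B_ack=1000
After event 5: A_seq=1706 A_ack=302 B_seq=302 B_ack=1000

1706 302 302 1000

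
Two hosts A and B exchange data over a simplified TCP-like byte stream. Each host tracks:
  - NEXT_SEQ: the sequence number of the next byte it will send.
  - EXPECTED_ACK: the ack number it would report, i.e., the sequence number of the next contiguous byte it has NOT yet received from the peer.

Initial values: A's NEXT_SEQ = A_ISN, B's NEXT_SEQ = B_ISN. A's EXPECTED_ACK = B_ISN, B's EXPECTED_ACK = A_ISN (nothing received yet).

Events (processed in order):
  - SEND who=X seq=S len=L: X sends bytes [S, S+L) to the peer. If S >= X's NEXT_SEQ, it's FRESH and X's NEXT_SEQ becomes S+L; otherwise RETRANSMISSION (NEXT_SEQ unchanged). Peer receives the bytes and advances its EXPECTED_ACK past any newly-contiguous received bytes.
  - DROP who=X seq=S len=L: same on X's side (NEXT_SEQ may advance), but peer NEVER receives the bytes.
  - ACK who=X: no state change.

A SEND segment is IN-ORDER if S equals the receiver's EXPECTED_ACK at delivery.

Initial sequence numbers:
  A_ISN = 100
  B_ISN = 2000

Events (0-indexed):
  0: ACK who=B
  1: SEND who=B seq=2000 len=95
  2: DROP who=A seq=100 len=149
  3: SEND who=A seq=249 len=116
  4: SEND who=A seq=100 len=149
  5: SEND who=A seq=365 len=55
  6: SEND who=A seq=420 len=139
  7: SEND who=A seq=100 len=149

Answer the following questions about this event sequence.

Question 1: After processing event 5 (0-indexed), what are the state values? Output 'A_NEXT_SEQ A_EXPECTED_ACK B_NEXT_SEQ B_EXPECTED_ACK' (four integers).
After event 0: A_seq=100 A_ack=2000 B_seq=2000 B_ack=100
After event 1: A_seq=100 A_ack=2095 B_seq=2095 B_ack=100
After event 2: A_seq=249 A_ack=2095 B_seq=2095 B_ack=100
After event 3: A_seq=365 A_ack=2095 B_seq=2095 B_ack=100
After event 4: A_seq=365 A_ack=2095 B_seq=2095 B_ack=365
After event 5: A_seq=420 A_ack=2095 B_seq=2095 B_ack=420

420 2095 2095 420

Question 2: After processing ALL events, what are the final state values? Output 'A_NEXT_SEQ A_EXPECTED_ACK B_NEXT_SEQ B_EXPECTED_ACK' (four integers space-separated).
Answer: 559 2095 2095 559

Derivation:
After event 0: A_seq=100 A_ack=2000 B_seq=2000 B_ack=100
After event 1: A_seq=100 A_ack=2095 B_seq=2095 B_ack=100
After event 2: A_seq=249 A_ack=2095 B_seq=2095 B_ack=100
After event 3: A_seq=365 A_ack=2095 B_seq=2095 B_ack=100
After event 4: A_seq=365 A_ack=2095 B_seq=2095 B_ack=365
After event 5: A_seq=420 A_ack=2095 B_seq=2095 B_ack=420
After event 6: A_seq=559 A_ack=2095 B_seq=2095 B_ack=559
After event 7: A_seq=559 A_ack=2095 B_seq=2095 B_ack=559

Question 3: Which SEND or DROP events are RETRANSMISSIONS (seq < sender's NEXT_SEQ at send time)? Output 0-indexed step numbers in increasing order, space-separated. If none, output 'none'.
Answer: 4 7

Derivation:
Step 1: SEND seq=2000 -> fresh
Step 2: DROP seq=100 -> fresh
Step 3: SEND seq=249 -> fresh
Step 4: SEND seq=100 -> retransmit
Step 5: SEND seq=365 -> fresh
Step 6: SEND seq=420 -> fresh
Step 7: SEND seq=100 -> retransmit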